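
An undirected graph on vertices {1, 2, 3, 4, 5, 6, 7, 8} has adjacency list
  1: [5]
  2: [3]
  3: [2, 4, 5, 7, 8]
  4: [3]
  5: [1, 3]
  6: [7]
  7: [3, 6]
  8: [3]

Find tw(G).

1

A width-1 tree decomposition is:
Bags: B1 = {3, 7}  B2 = {3, 4}  B3 = {3, 5}  B4 = {6, 7}  B5 = {1, 5}  B6 = {2, 3}  B7 = {3, 8}
Tree: B1–B2, B2–B3, B1–B4, B3–B5, B3–B6, B3–B7
Every bag has size at most 2, so the width is 2 − 1 = 1 and tw(G) ≤ 1. Since G has at least one edge (e.g. 7–3), it is not an edgeless graph, so tw(G) ≥ 1. Hence tw(G) = 1 exactly.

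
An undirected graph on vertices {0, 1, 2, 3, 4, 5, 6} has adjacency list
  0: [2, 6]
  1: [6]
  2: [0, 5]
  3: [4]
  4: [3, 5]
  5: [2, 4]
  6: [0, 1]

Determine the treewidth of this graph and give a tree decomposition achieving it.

Each bag holds 2 vertices, so the decomposition has width 1, which upper-bounds the treewidth. G has an edge, so its treewidth is at least 1. Combining the bounds, tw(G) = 1.

Treewidth 1.
Bags: B1 = {3, 4}  B2 = {4, 5}  B3 = {2, 5}  B4 = {0, 2}  B5 = {0, 6}  B6 = {1, 6}
Tree: B1–B2, B2–B3, B3–B4, B4–B5, B5–B6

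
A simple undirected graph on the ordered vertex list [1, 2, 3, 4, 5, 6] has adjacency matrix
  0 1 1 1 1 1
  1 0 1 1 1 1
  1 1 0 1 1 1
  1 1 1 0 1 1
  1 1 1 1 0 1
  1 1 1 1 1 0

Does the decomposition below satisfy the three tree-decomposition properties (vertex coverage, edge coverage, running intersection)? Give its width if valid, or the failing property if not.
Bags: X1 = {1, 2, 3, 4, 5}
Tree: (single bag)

A tree decomposition must satisfy three properties: every vertex lies in some bag; for every edge, both endpoints lie together in some bag; and for every vertex, the bags containing it form a connected subtree. Here vertex 6 appears in no bag, so the decomposition is invalid.

No — vertex 6 appears in no bag.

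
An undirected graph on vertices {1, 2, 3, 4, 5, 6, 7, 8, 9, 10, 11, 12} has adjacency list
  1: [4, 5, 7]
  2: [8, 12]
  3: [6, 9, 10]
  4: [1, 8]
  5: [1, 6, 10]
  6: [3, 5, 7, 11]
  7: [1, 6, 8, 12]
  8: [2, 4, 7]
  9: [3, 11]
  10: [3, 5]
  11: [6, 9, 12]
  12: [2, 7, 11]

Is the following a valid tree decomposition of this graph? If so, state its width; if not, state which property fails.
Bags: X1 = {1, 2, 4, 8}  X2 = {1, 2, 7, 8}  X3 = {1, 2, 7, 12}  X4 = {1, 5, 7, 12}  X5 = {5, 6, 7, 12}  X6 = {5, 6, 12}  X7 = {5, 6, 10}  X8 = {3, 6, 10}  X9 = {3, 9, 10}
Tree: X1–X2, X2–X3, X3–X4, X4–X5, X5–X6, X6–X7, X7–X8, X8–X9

No — vertex 11 appears in no bag.

A tree decomposition must satisfy three properties: every vertex lies in some bag; for every edge, both endpoints lie together in some bag; and for every vertex, the bags containing it form a connected subtree. Here vertex 11 appears in no bag, so the decomposition is invalid.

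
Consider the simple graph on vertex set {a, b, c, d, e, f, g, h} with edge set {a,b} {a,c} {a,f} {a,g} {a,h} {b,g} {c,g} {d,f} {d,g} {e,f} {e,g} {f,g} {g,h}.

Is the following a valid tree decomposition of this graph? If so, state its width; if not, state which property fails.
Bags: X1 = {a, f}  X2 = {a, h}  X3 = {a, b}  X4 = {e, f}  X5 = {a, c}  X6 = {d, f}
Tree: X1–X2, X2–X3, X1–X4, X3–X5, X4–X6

No — vertex g appears in no bag.

A tree decomposition must satisfy three properties: every vertex lies in some bag; for every edge, both endpoints lie together in some bag; and for every vertex, the bags containing it form a connected subtree. Here vertex g appears in no bag, so the decomposition is invalid.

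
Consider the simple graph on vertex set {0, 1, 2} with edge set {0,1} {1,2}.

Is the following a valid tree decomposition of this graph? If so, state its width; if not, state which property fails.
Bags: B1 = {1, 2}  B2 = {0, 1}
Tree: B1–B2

Every vertex of G appears in some bag (union = {0, 1, 2}); every edge is covered by a bag; and for each vertex v the set of bags containing v is connected in the bag tree. The decomposition is therefore valid. The largest bag has 2 vertices, so the width is 1.

Yes; width 1.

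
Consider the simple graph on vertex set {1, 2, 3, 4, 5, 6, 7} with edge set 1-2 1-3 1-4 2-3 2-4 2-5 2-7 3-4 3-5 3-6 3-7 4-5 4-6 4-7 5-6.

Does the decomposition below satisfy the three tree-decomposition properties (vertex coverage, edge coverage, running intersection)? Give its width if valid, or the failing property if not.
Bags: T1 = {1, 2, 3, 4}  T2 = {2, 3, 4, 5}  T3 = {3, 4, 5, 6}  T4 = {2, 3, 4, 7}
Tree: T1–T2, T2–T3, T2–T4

Yes; width 3.

Checking the three conditions: (i) the bags cover all of {1, 2, 3, 4, 5, 6, 7}; (ii) for each edge, some bag contains both endpoints; (iii) the bags containing any fixed vertex form a subtree. All hold, so the decomposition is valid with width 4 − 1 = 3.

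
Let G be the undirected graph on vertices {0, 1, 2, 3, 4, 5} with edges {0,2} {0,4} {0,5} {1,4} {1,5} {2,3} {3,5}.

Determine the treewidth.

2

A width-2 tree decomposition is:
Bags: B1 = {1, 4, 5}  B2 = {0, 4, 5}  B3 = {0, 3, 5}  B4 = {0, 2, 3}
Tree: B1–B2, B2–B3, B3–B4
Each bag holds 3 vertices, so the decomposition has width 2, which upper-bounds the treewidth. The edges 1–4–0–5–1 form a cycle, so G is not a tree and its treewidth is at least 2. Combining the bounds, tw(G) = 2.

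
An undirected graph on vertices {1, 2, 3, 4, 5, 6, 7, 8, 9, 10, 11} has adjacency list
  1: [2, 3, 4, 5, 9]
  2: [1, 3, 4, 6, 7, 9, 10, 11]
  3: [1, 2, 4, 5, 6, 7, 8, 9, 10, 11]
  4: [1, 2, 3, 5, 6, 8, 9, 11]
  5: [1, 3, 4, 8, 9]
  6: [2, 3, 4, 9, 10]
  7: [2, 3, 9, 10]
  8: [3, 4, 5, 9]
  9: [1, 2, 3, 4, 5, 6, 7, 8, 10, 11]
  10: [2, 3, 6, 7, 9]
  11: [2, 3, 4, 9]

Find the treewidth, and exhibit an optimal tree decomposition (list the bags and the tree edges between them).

Every bag has size at most 5, so the width is 5 − 1 = 4 and tw(G) ≤ 4. Conversely, {3, 4, 5, 8, 9} is a clique of size 5, and the vertices of any clique must share a bag in every tree decomposition; so some bag has ≥ 5 vertices and tw(G) ≥ 4. The upper and lower bounds meet at 4, so that is the treewidth.

Treewidth 4.
Bags: B1 = {2, 3, 4, 6, 9}  B2 = {2, 3, 6, 9, 10}  B3 = {2, 3, 4, 9, 11}  B4 = {1, 2, 3, 4, 9}  B5 = {1, 3, 4, 5, 9}  B6 = {3, 4, 5, 8, 9}  B7 = {2, 3, 7, 9, 10}
Tree: B1–B2, B1–B3, B3–B4, B4–B5, B5–B6, B2–B7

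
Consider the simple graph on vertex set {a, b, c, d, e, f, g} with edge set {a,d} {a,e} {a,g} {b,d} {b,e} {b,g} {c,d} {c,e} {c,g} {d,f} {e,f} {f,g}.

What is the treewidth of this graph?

3

A width-3 tree decomposition is:
Bags: B1 = {a, d, e, g}  B2 = {b, d, e, g}  B3 = {c, d, e, g}  B4 = {d, e, f, g}
Tree: B1–B2, B2–B3, B3–B4
The largest bag has 4 vertices, giving width 3; this decomposition certifies tw(G) ≤ 3. For the lower bound: the 4 vertex sets {a,e}, {b,g}, {d}, {c} are disjoint, each induces a connected subgraph, and every pair is joined by at least one edge of G. Contracting each set to a single vertex therefore yields K_{4} as a minor, and since treewidth is minor-monotone, tw(G) ≥ tw(K_{4}) = 3. Therefore the treewidth is 3.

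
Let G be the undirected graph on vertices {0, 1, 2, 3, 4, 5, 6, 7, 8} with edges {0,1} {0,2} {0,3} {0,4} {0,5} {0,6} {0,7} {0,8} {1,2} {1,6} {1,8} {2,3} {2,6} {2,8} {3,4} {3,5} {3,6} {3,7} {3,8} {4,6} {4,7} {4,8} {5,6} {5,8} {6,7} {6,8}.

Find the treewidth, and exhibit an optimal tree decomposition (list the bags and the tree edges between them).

Each bag holds 5 vertices, so the decomposition has width 4, which upper-bounds the treewidth. For the lower bound, the 5 vertices {0, 1, 2, 6, 8} are pairwise adjacent, and any tree decomposition puts a clique entirely inside one bag — forcing width ≥ 4. Combining the bounds, tw(G) = 4.

Treewidth 4.
One such decomposition:
Bags: B1 = {0, 2, 3, 6, 8}  B2 = {0, 3, 4, 6, 8}  B3 = {0, 1, 2, 6, 8}  B4 = {0, 3, 5, 6, 8}  B5 = {0, 3, 4, 6, 7}
Tree: B1–B2, B1–B3, B1–B4, B2–B5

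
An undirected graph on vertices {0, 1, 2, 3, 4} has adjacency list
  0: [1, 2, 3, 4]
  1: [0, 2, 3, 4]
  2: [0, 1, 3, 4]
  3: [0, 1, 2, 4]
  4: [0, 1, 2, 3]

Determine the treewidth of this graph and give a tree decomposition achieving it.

Treewidth 4.
One such decomposition:
Bags: B1 = {0, 1, 2, 3, 4}
Tree: (single bag)

A single bag containing all 5 vertices is trivially a valid decomposition of width 4. Conversely, {0, 1, 2, 3, 4} is a clique of size 5, and the vertices of any clique must share a bag in every tree decomposition; so some bag has ≥ 5 vertices and tw(G) ≥ 4. Hence tw(G) = 4 exactly.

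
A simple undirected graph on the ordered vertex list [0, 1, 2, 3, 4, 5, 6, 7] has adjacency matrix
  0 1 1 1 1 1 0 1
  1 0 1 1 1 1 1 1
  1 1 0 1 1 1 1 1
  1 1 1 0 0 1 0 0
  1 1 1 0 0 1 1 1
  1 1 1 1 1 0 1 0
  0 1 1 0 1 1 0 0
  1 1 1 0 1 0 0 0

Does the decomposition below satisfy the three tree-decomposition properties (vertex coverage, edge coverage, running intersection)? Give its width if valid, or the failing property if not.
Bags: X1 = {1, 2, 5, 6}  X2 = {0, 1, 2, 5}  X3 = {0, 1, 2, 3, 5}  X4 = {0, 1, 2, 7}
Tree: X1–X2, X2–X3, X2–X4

No — vertex 4 appears in no bag.

A tree decomposition must satisfy three properties: every vertex lies in some bag; for every edge, both endpoints lie together in some bag; and for every vertex, the bags containing it form a connected subtree. Here vertex 4 appears in no bag, so the decomposition is invalid.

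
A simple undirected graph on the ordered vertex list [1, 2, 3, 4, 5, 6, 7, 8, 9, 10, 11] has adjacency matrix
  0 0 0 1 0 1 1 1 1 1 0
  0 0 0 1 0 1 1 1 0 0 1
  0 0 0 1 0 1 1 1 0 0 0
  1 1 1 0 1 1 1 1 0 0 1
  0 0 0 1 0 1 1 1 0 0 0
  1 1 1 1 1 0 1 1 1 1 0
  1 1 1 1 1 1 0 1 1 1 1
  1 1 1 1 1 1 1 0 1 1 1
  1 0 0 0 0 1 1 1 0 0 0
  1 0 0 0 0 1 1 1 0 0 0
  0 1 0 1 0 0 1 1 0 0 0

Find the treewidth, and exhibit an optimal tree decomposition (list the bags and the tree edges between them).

Every bag has size at most 5, so the width is 5 − 1 = 4 and tw(G) ≤ 4. For the lower bound, the 5 vertices {2, 4, 7, 8, 11} are pairwise adjacent, and any tree decomposition puts a clique entirely inside one bag — forcing width ≥ 4. Hence tw(G) = 4 exactly.

Treewidth 4.
Bags: B1 = {3, 4, 6, 7, 8}  B2 = {4, 5, 6, 7, 8}  B3 = {2, 4, 6, 7, 8}  B4 = {2, 4, 7, 8, 11}  B5 = {1, 4, 6, 7, 8}  B6 = {1, 6, 7, 8, 10}  B7 = {1, 6, 7, 8, 9}
Tree: B1–B2, B2–B3, B3–B4, B2–B5, B5–B6, B6–B7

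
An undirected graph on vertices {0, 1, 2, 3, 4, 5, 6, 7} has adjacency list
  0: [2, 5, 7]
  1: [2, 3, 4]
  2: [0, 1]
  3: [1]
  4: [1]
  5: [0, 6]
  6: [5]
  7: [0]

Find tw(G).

A width-1 tree decomposition is:
Bags: B1 = {1, 3}  B2 = {1, 2}  B3 = {0, 2}  B4 = {0, 7}  B5 = {1, 4}  B6 = {0, 5}  B7 = {5, 6}
Tree: B1–B2, B2–B3, B3–B4, B1–B5, B3–B6, B6–B7
Every bag has size at most 2, so the width is 2 − 1 = 1 and tw(G) ≤ 1. G has an edge, so its treewidth is at least 1. Therefore the treewidth is 1.

1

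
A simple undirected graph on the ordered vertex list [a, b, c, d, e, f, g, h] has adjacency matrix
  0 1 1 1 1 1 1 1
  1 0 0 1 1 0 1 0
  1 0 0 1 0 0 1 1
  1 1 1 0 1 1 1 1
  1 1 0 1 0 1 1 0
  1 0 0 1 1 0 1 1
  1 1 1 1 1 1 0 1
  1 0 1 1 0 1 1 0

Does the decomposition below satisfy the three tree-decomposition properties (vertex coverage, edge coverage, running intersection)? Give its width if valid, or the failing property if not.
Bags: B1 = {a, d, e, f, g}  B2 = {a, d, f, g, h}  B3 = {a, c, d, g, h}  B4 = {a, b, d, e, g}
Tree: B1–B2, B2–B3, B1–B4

Vertex coverage: the bags together contain {a, b, c, d, e, f, g, h}, the full vertex set. Edge coverage: each edge of G has both endpoints in at least one bag. Running intersection: for every vertex, the bags containing it form a connected subtree. All three properties hold, so this is a valid tree decomposition of width max|bag| − 1 = 4, and hence tw(G) ≤ 4.

Yes; width 4.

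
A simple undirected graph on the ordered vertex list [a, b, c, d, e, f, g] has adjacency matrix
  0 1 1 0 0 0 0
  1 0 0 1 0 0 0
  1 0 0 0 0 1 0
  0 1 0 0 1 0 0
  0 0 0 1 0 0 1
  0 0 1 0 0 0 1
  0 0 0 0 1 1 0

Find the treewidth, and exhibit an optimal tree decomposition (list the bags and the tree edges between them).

Every bag has size at most 3, so the width is 3 − 1 = 2 and tw(G) ≤ 2. Since b–a–c–f–g–e–d–b is a cycle in G, G is not acyclic. Forests are exactly the graphs of treewidth ≤ 1, so tw(G) ≥ 2. Combining the bounds, tw(G) = 2.

Treewidth 2.
One optimal decomposition is:
Bags: B1 = {a, b, c}  B2 = {b, c, f}  B3 = {b, f, g}  B4 = {b, e, g}  B5 = {b, d, e}
Tree: B1–B2, B2–B3, B3–B4, B4–B5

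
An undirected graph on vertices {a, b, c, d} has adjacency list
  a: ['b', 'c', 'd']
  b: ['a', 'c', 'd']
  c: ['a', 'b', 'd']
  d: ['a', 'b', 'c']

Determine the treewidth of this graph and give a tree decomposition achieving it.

Treewidth 3.
Bags: B1 = {a, b, c, d}
Tree: (single bag)

A single bag containing all 4 vertices is trivially a valid decomposition of width 3. For the lower bound, the 4 vertices {a, b, c, d} are pairwise adjacent, and any tree decomposition puts a clique entirely inside one bag — forcing width ≥ 3. Therefore the treewidth is 3.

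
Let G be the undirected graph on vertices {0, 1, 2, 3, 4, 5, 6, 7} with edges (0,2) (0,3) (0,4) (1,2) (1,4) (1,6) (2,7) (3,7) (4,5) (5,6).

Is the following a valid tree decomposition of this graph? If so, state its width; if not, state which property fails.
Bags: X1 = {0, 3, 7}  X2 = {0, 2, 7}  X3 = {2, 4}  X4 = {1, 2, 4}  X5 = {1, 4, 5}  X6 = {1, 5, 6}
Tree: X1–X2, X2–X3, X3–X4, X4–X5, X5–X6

No — edge (0,4) lies in no bag.

A tree decomposition must satisfy three properties: every vertex lies in some bag; for every edge, both endpoints lie together in some bag; and for every vertex, the bags containing it form a connected subtree. Here edge (0,4) lies in no bag, so the decomposition is invalid.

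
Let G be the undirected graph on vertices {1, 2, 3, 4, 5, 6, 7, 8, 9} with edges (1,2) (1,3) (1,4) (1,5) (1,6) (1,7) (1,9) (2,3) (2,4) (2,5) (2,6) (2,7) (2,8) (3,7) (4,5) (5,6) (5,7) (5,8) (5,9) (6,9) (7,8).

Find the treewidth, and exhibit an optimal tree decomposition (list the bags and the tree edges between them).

Every bag has size at most 4, so the width is 4 − 1 = 3 and tw(G) ≤ 3. For the lower bound, the 4 vertices {2, 5, 7, 8} are pairwise adjacent, and any tree decomposition puts a clique entirely inside one bag — forcing width ≥ 3. Combining the bounds, tw(G) = 3.

Treewidth 3.
One optimal decomposition is:
Bags: B1 = {1, 2, 5, 6}  B2 = {1, 2, 5, 7}  B3 = {1, 2, 3, 7}  B4 = {2, 5, 7, 8}  B5 = {1, 2, 4, 5}  B6 = {1, 5, 6, 9}
Tree: B1–B2, B2–B3, B2–B4, B1–B5, B1–B6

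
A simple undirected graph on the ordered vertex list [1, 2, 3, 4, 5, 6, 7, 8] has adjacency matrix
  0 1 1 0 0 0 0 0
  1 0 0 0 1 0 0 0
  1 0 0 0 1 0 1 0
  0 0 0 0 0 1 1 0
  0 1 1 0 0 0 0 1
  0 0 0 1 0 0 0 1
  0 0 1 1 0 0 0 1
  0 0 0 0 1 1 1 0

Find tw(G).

A width-2 tree decomposition is:
Bags: B1 = {1, 2, 3}  B2 = {2, 3, 5}  B3 = {3, 5, 7}  B4 = {5, 7, 8}  B5 = {4, 7, 8}  B6 = {4, 6, 8}
Tree: B1–B2, B2–B3, B3–B4, B4–B5, B5–B6
Each bag holds 3 vertices, so the decomposition has width 2, which upper-bounds the treewidth. Since 1–2–5–3–1 is a cycle in G, G is not acyclic. Forests are exactly the graphs of treewidth ≤ 1, so tw(G) ≥ 2. Therefore the treewidth is 2.

2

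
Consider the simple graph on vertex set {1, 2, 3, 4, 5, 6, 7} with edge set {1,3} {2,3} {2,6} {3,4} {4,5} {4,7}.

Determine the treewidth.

1

A width-1 tree decomposition is:
Bags: B1 = {1, 3}  B2 = {2, 3}  B3 = {3, 4}  B4 = {4, 7}  B5 = {2, 6}  B6 = {4, 5}
Tree: B1–B2, B2–B3, B3–B4, B2–B5, B4–B6
The largest bag has 2 vertices, giving width 1; this decomposition certifies tw(G) ≤ 1. Since G has at least one edge (e.g. 3–1), it is not an edgeless graph, so tw(G) ≥ 1. Therefore the treewidth is 1.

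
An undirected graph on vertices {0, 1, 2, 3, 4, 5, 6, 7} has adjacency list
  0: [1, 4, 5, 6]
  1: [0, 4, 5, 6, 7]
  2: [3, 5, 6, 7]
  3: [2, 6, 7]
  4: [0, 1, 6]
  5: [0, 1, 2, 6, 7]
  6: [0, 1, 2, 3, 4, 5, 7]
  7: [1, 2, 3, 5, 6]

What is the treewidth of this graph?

A width-3 tree decomposition is:
Bags: B1 = {2, 5, 6, 7}  B2 = {1, 5, 6, 7}  B3 = {2, 3, 6, 7}  B4 = {0, 1, 5, 6}  B5 = {0, 1, 4, 6}
Tree: B1–B2, B1–B3, B2–B4, B4–B5
The largest bag has 4 vertices, giving width 3; this decomposition certifies tw(G) ≤ 3. On the other hand G contains the 4-clique {0, 1, 4, 6}. A clique must lie in a single bag of any decomposition, so no decomposition can have width below 3. Therefore the treewidth is 3.

3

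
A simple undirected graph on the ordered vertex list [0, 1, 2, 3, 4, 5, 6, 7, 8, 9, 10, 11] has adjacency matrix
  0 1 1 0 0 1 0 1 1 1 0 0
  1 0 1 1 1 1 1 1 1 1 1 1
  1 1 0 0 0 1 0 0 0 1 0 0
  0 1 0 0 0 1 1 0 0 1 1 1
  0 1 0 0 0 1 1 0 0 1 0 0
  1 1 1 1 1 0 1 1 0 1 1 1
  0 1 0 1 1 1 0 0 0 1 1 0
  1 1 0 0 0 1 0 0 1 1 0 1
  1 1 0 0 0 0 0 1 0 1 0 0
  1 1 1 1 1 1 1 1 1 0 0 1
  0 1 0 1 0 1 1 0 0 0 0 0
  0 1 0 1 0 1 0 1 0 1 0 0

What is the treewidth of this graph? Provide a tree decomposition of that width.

Each bag holds 5 vertices, so the decomposition has width 4, which upper-bounds the treewidth. For the lower bound, the 5 vertices {0, 1, 7, 8, 9} are pairwise adjacent, and any tree decomposition puts a clique entirely inside one bag — forcing width ≥ 4. Hence tw(G) = 4 exactly.

Treewidth 4.
One such decomposition:
Bags: B1 = {0, 1, 7, 8, 9}  B2 = {0, 1, 5, 7, 9}  B3 = {1, 5, 7, 9, 11}  B4 = {0, 1, 2, 5, 9}  B5 = {1, 3, 5, 9, 11}  B6 = {1, 3, 5, 6, 9}  B7 = {1, 3, 5, 6, 10}  B8 = {1, 4, 5, 6, 9}
Tree: B1–B2, B2–B3, B2–B4, B3–B5, B5–B6, B6–B7, B6–B8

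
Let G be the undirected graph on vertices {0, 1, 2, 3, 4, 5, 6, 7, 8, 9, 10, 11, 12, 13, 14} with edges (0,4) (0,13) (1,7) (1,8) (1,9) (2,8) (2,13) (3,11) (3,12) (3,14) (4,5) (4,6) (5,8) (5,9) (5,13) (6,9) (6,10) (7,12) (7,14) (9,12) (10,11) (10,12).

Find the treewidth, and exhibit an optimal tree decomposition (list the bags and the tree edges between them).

Every bag has size at most 4, so the width is 4 − 1 = 3 and tw(G) ≤ 3. For the lower bound: the 4 vertex sets {0,2,13}, {8}, {5}, {1,4,6,9} are disjoint, each induces a connected subgraph, and every pair is joined by at least one edge of G. Contracting each set to a single vertex therefore yields K_{4} as a minor, and since treewidth is minor-monotone, tw(G) ≥ tw(K_{4}) = 3. Combining the bounds, tw(G) = 3.

Treewidth 3.
One optimal decomposition is:
Bags: B1 = {0, 2, 8, 13}  B2 = {0, 5, 8, 13}  B3 = {0, 4, 5, 8}  B4 = {1, 4, 5, 8}  B5 = {1, 4, 5, 9}  B6 = {1, 4, 6, 9}  B7 = {1, 6, 7, 9}  B8 = {6, 7, 9, 12}  B9 = {6, 7, 10, 12}  B10 = {7, 10, 12, 14}  B11 = {3, 10, 12, 14}  B12 = {3, 10, 11, 14}
Tree: B1–B2, B2–B3, B3–B4, B4–B5, B5–B6, B6–B7, B7–B8, B8–B9, B9–B10, B10–B11, B11–B12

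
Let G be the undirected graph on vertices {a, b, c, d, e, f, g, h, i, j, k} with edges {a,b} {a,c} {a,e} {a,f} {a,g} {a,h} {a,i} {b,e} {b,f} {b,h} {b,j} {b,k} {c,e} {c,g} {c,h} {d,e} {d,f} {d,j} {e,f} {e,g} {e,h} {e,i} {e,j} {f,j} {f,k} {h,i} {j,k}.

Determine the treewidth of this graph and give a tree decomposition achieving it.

Every bag has size at most 4, so the width is 4 − 1 = 3 and tw(G) ≤ 3. For the lower bound, the 4 vertices {d, e, f, j} are pairwise adjacent, and any tree decomposition puts a clique entirely inside one bag — forcing width ≥ 3. Combining the bounds, tw(G) = 3.

Treewidth 3.
Bags: B1 = {a, c, e, h}  B2 = {a, b, e, h}  B3 = {a, b, e, f}  B4 = {a, c, e, g}  B5 = {b, e, f, j}  B6 = {a, e, h, i}  B7 = {b, f, j, k}  B8 = {d, e, f, j}
Tree: B1–B2, B2–B3, B1–B4, B3–B5, B2–B6, B5–B7, B5–B8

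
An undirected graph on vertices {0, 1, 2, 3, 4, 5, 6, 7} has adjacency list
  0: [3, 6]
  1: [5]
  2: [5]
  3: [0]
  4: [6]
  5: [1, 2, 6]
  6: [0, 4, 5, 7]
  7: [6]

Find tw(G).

A width-1 tree decomposition is:
Bags: B1 = {0, 3}  B2 = {0, 6}  B3 = {6, 7}  B4 = {5, 6}  B5 = {1, 5}  B6 = {2, 5}  B7 = {4, 6}
Tree: B1–B2, B2–B3, B2–B4, B4–B5, B5–B6, B3–B7
The largest bag has 2 vertices, giving width 1; this decomposition certifies tw(G) ≤ 1. G has an edge, so its treewidth is at least 1. Combining the bounds, tw(G) = 1.

1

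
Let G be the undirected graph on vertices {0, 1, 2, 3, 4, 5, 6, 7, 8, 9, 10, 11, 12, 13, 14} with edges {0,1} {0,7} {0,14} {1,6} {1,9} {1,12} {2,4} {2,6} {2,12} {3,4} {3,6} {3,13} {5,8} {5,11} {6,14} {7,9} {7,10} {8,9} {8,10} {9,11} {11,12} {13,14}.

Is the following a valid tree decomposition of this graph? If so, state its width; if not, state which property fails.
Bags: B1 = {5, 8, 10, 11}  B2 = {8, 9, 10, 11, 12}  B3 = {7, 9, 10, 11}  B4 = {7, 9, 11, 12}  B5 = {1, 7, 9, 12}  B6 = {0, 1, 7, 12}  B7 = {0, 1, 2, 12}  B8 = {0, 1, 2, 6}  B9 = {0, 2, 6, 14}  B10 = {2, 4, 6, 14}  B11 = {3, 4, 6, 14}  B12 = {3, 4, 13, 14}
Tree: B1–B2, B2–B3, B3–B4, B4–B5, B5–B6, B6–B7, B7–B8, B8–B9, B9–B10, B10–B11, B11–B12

A tree decomposition must satisfy three properties: every vertex lies in some bag; for every edge, both endpoints lie together in some bag; and for every vertex, the bags containing it form a connected subtree. Here bags containing vertex 12 are not connected in the tree, so the decomposition is invalid.

No — bags containing vertex 12 are not connected in the tree.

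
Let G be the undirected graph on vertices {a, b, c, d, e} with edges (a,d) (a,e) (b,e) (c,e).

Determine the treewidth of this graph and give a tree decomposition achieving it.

Treewidth 1.
One optimal decomposition is:
Bags: B1 = {c, e}  B2 = {b, e}  B3 = {a, e}  B4 = {a, d}
Tree: B1–B2, B1–B3, B3–B4

Every bag has size at most 2, so the width is 2 − 1 = 1 and tw(G) ≤ 1. Since G has at least one edge (e.g. e–c), it is not an edgeless graph, so tw(G) ≥ 1. Hence tw(G) = 1 exactly.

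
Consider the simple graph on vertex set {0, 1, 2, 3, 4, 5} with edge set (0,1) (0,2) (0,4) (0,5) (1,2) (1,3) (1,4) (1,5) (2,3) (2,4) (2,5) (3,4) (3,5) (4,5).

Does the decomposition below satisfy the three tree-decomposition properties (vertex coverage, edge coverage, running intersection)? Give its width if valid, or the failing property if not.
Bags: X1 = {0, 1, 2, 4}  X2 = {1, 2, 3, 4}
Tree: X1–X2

No — vertex 5 appears in no bag.

A tree decomposition must satisfy three properties: every vertex lies in some bag; for every edge, both endpoints lie together in some bag; and for every vertex, the bags containing it form a connected subtree. Here vertex 5 appears in no bag, so the decomposition is invalid.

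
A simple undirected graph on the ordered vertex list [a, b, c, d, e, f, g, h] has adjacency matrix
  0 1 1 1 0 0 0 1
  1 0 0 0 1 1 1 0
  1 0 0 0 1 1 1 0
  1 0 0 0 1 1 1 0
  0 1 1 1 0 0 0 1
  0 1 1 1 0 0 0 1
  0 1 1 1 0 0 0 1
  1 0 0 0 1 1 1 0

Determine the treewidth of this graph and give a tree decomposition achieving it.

The largest bag has 5 vertices, giving width 4; this decomposition certifies tw(G) ≤ 4. For the lower bound: the 5 vertex sets {e,h}, {d,f}, {a,c}, {b}, {g} are disjoint, each induces a connected subgraph, and every pair is joined by at least one edge of G. Contracting each set to a single vertex therefore yields K_{5} as a minor, and since treewidth is minor-monotone, tw(G) ≥ tw(K_{5}) = 4. Combining the bounds, tw(G) = 4.

Treewidth 4.
Bags: B1 = {b, c, d, e, h}  B2 = {b, c, d, f, h}  B3 = {a, b, c, d, h}  B4 = {b, c, d, g, h}
Tree: B1–B2, B2–B3, B3–B4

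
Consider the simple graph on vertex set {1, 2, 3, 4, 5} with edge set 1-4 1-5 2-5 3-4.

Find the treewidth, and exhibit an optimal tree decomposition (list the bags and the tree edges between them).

The largest bag has 2 vertices, giving width 1; this decomposition certifies tw(G) ≤ 1. Any graph with an edge has treewidth ≥ 1, and G has the edge 3–4. Therefore the treewidth is 1.

Treewidth 1.
One optimal decomposition is:
Bags: B1 = {3, 4}  B2 = {1, 4}  B3 = {1, 5}  B4 = {2, 5}
Tree: B1–B2, B2–B3, B3–B4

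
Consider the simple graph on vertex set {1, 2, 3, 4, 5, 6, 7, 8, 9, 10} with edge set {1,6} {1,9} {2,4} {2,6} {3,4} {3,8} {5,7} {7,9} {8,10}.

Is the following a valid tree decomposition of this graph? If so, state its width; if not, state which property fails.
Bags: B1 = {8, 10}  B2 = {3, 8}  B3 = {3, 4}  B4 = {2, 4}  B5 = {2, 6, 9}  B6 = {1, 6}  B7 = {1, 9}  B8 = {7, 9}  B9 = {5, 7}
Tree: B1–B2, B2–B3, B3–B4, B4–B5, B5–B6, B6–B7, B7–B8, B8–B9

A tree decomposition must satisfy three properties: every vertex lies in some bag; for every edge, both endpoints lie together in some bag; and for every vertex, the bags containing it form a connected subtree. Here bags containing vertex 9 are not connected in the tree, so the decomposition is invalid.

No — bags containing vertex 9 are not connected in the tree.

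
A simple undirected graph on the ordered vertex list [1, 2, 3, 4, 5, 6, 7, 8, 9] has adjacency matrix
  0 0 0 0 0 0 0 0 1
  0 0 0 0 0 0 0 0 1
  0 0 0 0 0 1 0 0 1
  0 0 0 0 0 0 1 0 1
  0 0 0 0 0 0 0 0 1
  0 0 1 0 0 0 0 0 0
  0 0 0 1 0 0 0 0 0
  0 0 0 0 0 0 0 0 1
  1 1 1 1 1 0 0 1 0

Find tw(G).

1

A width-1 tree decomposition is:
Bags: B1 = {3, 9}  B2 = {4, 9}  B3 = {8, 9}  B4 = {5, 9}  B5 = {4, 7}  B6 = {1, 9}  B7 = {2, 9}  B8 = {3, 6}
Tree: B1–B2, B1–B3, B1–B4, B2–B5, B4–B6, B6–B7, B1–B8
Each bag holds 2 vertices, so the decomposition has width 1, which upper-bounds the treewidth. Since G has at least one edge (e.g. 9–3), it is not an edgeless graph, so tw(G) ≥ 1. Hence tw(G) = 1 exactly.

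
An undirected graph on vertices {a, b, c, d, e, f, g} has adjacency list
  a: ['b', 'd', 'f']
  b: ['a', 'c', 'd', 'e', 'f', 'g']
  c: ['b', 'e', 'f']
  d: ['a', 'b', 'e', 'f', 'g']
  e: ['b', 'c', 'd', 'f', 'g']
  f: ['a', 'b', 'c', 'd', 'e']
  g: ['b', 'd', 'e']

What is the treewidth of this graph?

3

A width-3 tree decomposition is:
Bags: B1 = {b, d, e, f}  B2 = {a, b, d, f}  B3 = {b, d, e, g}  B4 = {b, c, e, f}
Tree: B1–B2, B1–B3, B1–B4
The largest bag has 4 vertices, giving width 3; this decomposition certifies tw(G) ≤ 3. Conversely, {b, d, e, g} is a clique of size 4, and the vertices of any clique must share a bag in every tree decomposition; so some bag has ≥ 4 vertices and tw(G) ≥ 3. Hence tw(G) = 3 exactly.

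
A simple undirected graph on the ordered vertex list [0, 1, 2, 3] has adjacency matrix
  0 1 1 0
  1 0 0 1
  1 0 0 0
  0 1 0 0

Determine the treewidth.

1

A width-1 tree decomposition is:
Bags: B1 = {1, 3}  B2 = {0, 1}  B3 = {0, 2}
Tree: B1–B2, B2–B3
Each bag holds 2 vertices, so the decomposition has width 1, which upper-bounds the treewidth. Since G has at least one edge (e.g. 3–1), it is not an edgeless graph, so tw(G) ≥ 1. Combining the bounds, tw(G) = 1.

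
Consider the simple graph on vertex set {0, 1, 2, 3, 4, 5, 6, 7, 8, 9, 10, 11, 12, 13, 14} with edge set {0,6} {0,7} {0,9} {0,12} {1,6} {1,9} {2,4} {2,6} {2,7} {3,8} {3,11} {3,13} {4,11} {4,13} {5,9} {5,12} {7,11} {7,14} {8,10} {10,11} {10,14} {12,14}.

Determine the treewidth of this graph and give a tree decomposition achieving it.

The largest bag has 4 vertices, giving width 3; this decomposition certifies tw(G) ≤ 3. For the lower bound: the 4 vertex sets {3,8,13}, {10}, {11}, {2,4,7,14} are disjoint, each induces a connected subgraph, and every pair is joined by at least one edge of G. Contracting each set to a single vertex therefore yields K_{4} as a minor, and since treewidth is minor-monotone, tw(G) ≥ tw(K_{4}) = 3. Combining the bounds, tw(G) = 3.

Treewidth 3.
One such decomposition:
Bags: B1 = {3, 8, 10, 13}  B2 = {3, 10, 11, 13}  B3 = {4, 10, 11, 13}  B4 = {4, 10, 11, 14}  B5 = {4, 7, 11, 14}  B6 = {2, 4, 7, 14}  B7 = {2, 7, 12, 14}  B8 = {0, 2, 7, 12}  B9 = {0, 2, 6, 12}  B10 = {0, 5, 6, 12}  B11 = {0, 5, 6, 9}  B12 = {1, 5, 6, 9}
Tree: B1–B2, B2–B3, B3–B4, B4–B5, B5–B6, B6–B7, B7–B8, B8–B9, B9–B10, B10–B11, B11–B12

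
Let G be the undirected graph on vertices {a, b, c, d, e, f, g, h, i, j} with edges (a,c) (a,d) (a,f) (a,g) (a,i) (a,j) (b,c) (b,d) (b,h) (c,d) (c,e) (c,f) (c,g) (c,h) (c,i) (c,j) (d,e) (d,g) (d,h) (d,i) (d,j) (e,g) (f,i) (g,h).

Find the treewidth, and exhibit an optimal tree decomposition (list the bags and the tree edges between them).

Each bag holds 4 vertices, so the decomposition has width 3, which upper-bounds the treewidth. Conversely, {c, d, e, g} is a clique of size 4, and the vertices of any clique must share a bag in every tree decomposition; so some bag has ≥ 4 vertices and tw(G) ≥ 3. Hence tw(G) = 3 exactly.

Treewidth 3.
One optimal decomposition is:
Bags: B1 = {c, d, g, h}  B2 = {c, d, e, g}  B3 = {b, c, d, h}  B4 = {a, c, d, g}  B5 = {a, c, d, j}  B6 = {a, c, d, i}  B7 = {a, c, f, i}
Tree: B1–B2, B1–B3, B2–B4, B4–B5, B5–B6, B6–B7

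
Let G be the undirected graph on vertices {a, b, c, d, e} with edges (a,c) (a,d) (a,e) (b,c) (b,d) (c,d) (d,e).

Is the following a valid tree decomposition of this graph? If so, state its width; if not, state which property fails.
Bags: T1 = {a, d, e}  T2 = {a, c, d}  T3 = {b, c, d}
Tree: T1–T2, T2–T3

Every vertex of G appears in some bag (union = {a, b, c, d, e}); every edge is covered by a bag; and for each vertex v the set of bags containing v is connected in the bag tree. The decomposition is therefore valid. The largest bag has 3 vertices, so the width is 2.

Yes; width 2.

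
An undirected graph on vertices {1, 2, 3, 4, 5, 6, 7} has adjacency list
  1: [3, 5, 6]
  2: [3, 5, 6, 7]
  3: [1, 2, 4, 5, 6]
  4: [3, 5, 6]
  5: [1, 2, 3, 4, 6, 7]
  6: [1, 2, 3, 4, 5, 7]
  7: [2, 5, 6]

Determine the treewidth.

3

A width-3 tree decomposition is:
Bags: B1 = {2, 3, 5, 6}  B2 = {3, 4, 5, 6}  B3 = {2, 5, 6, 7}  B4 = {1, 3, 5, 6}
Tree: B1–B2, B1–B3, B1–B4
Each bag holds 4 vertices, so the decomposition has width 3, which upper-bounds the treewidth. For the lower bound, the 4 vertices {1, 3, 5, 6} are pairwise adjacent, and any tree decomposition puts a clique entirely inside one bag — forcing width ≥ 3. Hence tw(G) = 3 exactly.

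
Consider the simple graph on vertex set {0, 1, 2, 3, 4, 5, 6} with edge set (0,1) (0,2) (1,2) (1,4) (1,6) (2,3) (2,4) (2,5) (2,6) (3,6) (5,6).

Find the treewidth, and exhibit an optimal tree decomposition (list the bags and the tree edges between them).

Treewidth 2.
Bags: B1 = {2, 3, 6}  B2 = {1, 2, 6}  B3 = {2, 5, 6}  B4 = {0, 1, 2}  B5 = {1, 2, 4}
Tree: B1–B2, B1–B3, B2–B4, B4–B5

Every bag has size at most 3, so the width is 3 − 1 = 2 and tw(G) ≤ 2. Conversely, {0, 1, 2} is a clique of size 3, and the vertices of any clique must share a bag in every tree decomposition; so some bag has ≥ 3 vertices and tw(G) ≥ 2. The upper and lower bounds meet at 2, so that is the treewidth.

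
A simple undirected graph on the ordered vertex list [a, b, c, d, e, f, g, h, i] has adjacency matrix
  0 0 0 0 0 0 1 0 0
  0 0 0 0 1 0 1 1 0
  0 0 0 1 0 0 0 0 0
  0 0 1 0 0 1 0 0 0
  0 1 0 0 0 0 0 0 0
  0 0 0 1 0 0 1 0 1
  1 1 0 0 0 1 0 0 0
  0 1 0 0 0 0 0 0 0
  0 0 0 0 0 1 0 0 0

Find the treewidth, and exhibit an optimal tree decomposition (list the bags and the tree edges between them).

Treewidth 1.
One optimal decomposition is:
Bags: B1 = {f, g}  B2 = {b, g}  B3 = {d, f}  B4 = {a, g}  B5 = {f, i}  B6 = {c, d}  B7 = {b, e}  B8 = {b, h}
Tree: B1–B2, B1–B3, B2–B4, B3–B5, B3–B6, B2–B7, B7–B8

Each bag holds 2 vertices, so the decomposition has width 1, which upper-bounds the treewidth. G has an edge, so its treewidth is at least 1. Therefore the treewidth is 1.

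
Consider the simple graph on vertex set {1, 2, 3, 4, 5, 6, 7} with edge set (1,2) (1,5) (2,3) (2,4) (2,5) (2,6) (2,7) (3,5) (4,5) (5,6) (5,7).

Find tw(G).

A width-2 tree decomposition is:
Bags: B1 = {2, 3, 5}  B2 = {2, 5, 7}  B3 = {1, 2, 5}  B4 = {2, 5, 6}  B5 = {2, 4, 5}
Tree: B1–B2, B2–B3, B1–B4, B2–B5
Every bag has size at most 3, so the width is 3 − 1 = 2 and tw(G) ≤ 2. On the other hand G contains the 3-clique {1, 2, 5}. A clique must lie in a single bag of any decomposition, so no decomposition can have width below 2. Hence tw(G) = 2 exactly.

2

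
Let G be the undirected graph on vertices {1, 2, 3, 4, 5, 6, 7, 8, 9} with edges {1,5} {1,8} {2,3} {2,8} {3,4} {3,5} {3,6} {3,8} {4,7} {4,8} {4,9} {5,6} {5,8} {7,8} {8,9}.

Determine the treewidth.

A width-2 tree decomposition is:
Bags: B1 = {3, 5, 6}  B2 = {3, 5, 8}  B3 = {3, 4, 8}  B4 = {4, 7, 8}  B5 = {2, 3, 8}  B6 = {4, 8, 9}  B7 = {1, 5, 8}
Tree: B1–B2, B2–B3, B3–B4, B3–B5, B4–B6, B2–B7
Each bag holds 3 vertices, so the decomposition has width 2, which upper-bounds the treewidth. Conversely, {1, 5, 8} is a clique of size 3, and the vertices of any clique must share a bag in every tree decomposition; so some bag has ≥ 3 vertices and tw(G) ≥ 2. Hence tw(G) = 2 exactly.

2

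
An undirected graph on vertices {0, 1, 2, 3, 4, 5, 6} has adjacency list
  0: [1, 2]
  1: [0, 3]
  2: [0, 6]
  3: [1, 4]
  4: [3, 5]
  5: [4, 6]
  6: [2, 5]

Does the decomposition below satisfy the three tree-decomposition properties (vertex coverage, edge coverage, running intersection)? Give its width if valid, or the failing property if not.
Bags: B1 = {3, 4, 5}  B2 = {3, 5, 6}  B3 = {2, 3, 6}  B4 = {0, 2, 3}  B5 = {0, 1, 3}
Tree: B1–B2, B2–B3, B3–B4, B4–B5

Vertex coverage: the bags together contain {0, 1, 2, 3, 4, 5, 6}, the full vertex set. Edge coverage: each edge of G has both endpoints in at least one bag. Running intersection: for every vertex, the bags containing it form a connected subtree. All three properties hold, so this is a valid tree decomposition of width max|bag| − 1 = 2, and hence tw(G) ≤ 2.

Yes; width 2.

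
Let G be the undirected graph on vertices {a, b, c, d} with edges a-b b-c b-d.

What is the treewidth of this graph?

1

A width-1 tree decomposition is:
Bags: B1 = {a, b}  B2 = {b, c}  B3 = {b, d}
Tree: B1–B2, B1–B3
Each bag holds 2 vertices, so the decomposition has width 1, which upper-bounds the treewidth. Any graph with an edge has treewidth ≥ 1, and G has the edge b–a. Therefore the treewidth is 1.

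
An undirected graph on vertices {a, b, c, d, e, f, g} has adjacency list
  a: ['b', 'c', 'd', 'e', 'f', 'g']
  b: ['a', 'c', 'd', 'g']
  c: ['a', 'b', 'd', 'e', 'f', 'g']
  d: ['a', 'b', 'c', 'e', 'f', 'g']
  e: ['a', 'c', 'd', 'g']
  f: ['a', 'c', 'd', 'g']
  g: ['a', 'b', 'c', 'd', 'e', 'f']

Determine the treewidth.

A width-4 tree decomposition is:
Bags: B1 = {a, b, c, d, g}  B2 = {a, c, d, e, g}  B3 = {a, c, d, f, g}
Tree: B1–B2, B1–B3
The largest bag has 5 vertices, giving width 4; this decomposition certifies tw(G) ≤ 4. On the other hand G contains the 5-clique {a, c, d, e, g}. A clique must lie in a single bag of any decomposition, so no decomposition can have width below 4. Combining the bounds, tw(G) = 4.

4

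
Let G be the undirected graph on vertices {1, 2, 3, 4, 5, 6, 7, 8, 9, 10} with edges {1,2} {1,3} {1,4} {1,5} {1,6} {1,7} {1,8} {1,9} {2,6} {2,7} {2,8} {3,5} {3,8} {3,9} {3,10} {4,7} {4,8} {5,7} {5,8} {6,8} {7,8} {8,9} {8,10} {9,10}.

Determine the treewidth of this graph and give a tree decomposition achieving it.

Treewidth 3.
One such decomposition:
Bags: B1 = {1, 5, 7, 8}  B2 = {1, 4, 7, 8}  B3 = {1, 3, 5, 8}  B4 = {1, 2, 7, 8}  B5 = {1, 2, 6, 8}  B6 = {1, 3, 8, 9}  B7 = {3, 8, 9, 10}
Tree: B1–B2, B1–B3, B2–B4, B4–B5, B3–B6, B6–B7

Each bag holds 4 vertices, so the decomposition has width 3, which upper-bounds the treewidth. Conversely, {1, 3, 8, 9} is a clique of size 4, and the vertices of any clique must share a bag in every tree decomposition; so some bag has ≥ 4 vertices and tw(G) ≥ 3. Hence tw(G) = 3 exactly.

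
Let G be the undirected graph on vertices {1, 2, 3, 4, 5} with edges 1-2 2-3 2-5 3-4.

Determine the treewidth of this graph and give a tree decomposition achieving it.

Each bag holds 2 vertices, so the decomposition has width 1, which upper-bounds the treewidth. Since G has at least one edge (e.g. 2–5), it is not an edgeless graph, so tw(G) ≥ 1. Combining the bounds, tw(G) = 1.

Treewidth 1.
One such decomposition:
Bags: B1 = {2, 5}  B2 = {1, 2}  B3 = {2, 3}  B4 = {3, 4}
Tree: B1–B2, B1–B3, B3–B4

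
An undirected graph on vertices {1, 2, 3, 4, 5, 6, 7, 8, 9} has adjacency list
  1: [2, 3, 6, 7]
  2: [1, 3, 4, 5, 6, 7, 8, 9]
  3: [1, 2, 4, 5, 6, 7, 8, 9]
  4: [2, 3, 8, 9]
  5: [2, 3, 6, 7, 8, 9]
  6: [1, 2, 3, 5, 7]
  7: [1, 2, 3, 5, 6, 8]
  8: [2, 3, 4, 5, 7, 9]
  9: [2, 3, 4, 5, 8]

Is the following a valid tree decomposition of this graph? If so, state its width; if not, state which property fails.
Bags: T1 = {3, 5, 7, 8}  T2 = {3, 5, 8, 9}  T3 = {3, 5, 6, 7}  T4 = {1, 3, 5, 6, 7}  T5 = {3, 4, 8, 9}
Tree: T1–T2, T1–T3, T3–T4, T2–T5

No — vertex 2 appears in no bag.

A tree decomposition must satisfy three properties: every vertex lies in some bag; for every edge, both endpoints lie together in some bag; and for every vertex, the bags containing it form a connected subtree. Here vertex 2 appears in no bag, so the decomposition is invalid.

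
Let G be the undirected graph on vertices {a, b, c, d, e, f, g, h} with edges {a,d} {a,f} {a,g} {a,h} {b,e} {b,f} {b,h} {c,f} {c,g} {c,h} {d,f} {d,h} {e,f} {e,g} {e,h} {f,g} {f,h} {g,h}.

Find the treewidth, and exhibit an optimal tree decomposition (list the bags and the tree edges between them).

Treewidth 3.
One such decomposition:
Bags: B1 = {e, f, g, h}  B2 = {a, f, g, h}  B3 = {a, d, f, h}  B4 = {c, f, g, h}  B5 = {b, e, f, h}
Tree: B1–B2, B2–B3, B2–B4, B1–B5

The largest bag has 4 vertices, giving width 3; this decomposition certifies tw(G) ≤ 3. For the lower bound, the 4 vertices {a, d, f, h} are pairwise adjacent, and any tree decomposition puts a clique entirely inside one bag — forcing width ≥ 3. The upper and lower bounds meet at 3, so that is the treewidth.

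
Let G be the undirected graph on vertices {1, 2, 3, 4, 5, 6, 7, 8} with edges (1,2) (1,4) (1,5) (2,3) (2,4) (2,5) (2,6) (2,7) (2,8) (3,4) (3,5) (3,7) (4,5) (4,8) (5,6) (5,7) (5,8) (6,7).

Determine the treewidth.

A width-3 tree decomposition is:
Bags: B1 = {1, 2, 4, 5}  B2 = {2, 3, 4, 5}  B3 = {2, 3, 5, 7}  B4 = {2, 4, 5, 8}  B5 = {2, 5, 6, 7}
Tree: B1–B2, B2–B3, B1–B4, B3–B5
Each bag holds 4 vertices, so the decomposition has width 3, which upper-bounds the treewidth. Conversely, {2, 4, 5, 8} is a clique of size 4, and the vertices of any clique must share a bag in every tree decomposition; so some bag has ≥ 4 vertices and tw(G) ≥ 3. The upper and lower bounds meet at 3, so that is the treewidth.

3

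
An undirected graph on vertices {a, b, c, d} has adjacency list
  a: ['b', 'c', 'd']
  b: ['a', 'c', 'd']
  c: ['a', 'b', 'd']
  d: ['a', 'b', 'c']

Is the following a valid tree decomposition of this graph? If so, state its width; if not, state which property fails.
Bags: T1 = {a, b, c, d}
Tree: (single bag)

Checking the three conditions: (i) the bags cover all of {a, b, c, d}; (ii) for each edge, some bag contains both endpoints; (iii) the bags containing any fixed vertex form a subtree. All hold, so the decomposition is valid with width 4 − 1 = 3.

Yes; width 3.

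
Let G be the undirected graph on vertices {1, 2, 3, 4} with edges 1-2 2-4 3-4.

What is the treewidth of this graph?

A width-1 tree decomposition is:
Bags: B1 = {3, 4}  B2 = {2, 4}  B3 = {1, 2}
Tree: B1–B2, B2–B3
The largest bag has 2 vertices, giving width 1; this decomposition certifies tw(G) ≤ 1. G has an edge, so its treewidth is at least 1. The upper and lower bounds meet at 1, so that is the treewidth.

1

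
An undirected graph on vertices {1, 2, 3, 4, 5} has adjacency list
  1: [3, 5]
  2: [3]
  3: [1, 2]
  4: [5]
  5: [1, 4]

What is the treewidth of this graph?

A width-1 tree decomposition is:
Bags: B1 = {2, 3}  B2 = {1, 3}  B3 = {1, 5}  B4 = {4, 5}
Tree: B1–B2, B2–B3, B3–B4
Each bag holds 2 vertices, so the decomposition has width 1, which upper-bounds the treewidth. Any graph with an edge has treewidth ≥ 1, and G has the edge 2–3. Therefore the treewidth is 1.

1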